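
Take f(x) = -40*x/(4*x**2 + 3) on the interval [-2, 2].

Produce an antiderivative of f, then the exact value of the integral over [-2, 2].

f matches the chain-rule pattern g'(h)*h' with inner function h(x) = 2*x**2 + 3/2; substituting u = h(x) collapses the integral.
F(x) = -5*log(2*x**2 + 3/2) is an antiderivative of f.
Check: d/dx[-5*log(2*x**2 + 3/2)] = -40*x/(4*x**2 + 3) = f(x).
F(2) = -5*log(19/2); F(-2) = -5*log(19/2).
Integral = F(2) - F(-2) = 0.

Antiderivative: F(x) = -5*log(2*x**2 + 3/2); value = 0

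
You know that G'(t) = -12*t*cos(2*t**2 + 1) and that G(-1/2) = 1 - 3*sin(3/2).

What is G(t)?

G(t) = 1 - 3*sin(2*t**2 + 1)

The substitution u = 2*t**2 + 1 works: G'(t) is exactly (dG/du)*(du/dt) for that inner function.
A general antiderivative is -3*sin(2*t**2 + 1) + C.
The condition gives C = 1 - 3*sin(3/2) - (-3*sin(3/2)) = 1.
So G(t) = 1 - 3*sin(2*t**2 + 1).
Check: d/dt[1 - 3*sin(2*t**2 + 1)] = -12*t*cos(2*t**2 + 1) = G'(t).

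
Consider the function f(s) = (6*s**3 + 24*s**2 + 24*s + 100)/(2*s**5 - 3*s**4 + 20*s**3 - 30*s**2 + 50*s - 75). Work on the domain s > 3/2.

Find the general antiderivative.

A candidate is checked by its d/ds: the result must match f(s).
Check: d/ds[(2*(s**2 + 5)*log(2*s - 3) - (s**2 + 5)*log(s**2 + 5) - 1)/(s**2 + 5)] = (6*s**3 + 24*s**2 + 24*s + 100)/(2*s**5 - 3*s**4 + 20*s**3 - 30*s**2 + 50*s - 75) = f(s).

F(s) = (2*(s**2 + 5)*log(2*s - 3) - (s**2 + 5)*log(s**2 + 5) - 1)/(s**2 + 5) + C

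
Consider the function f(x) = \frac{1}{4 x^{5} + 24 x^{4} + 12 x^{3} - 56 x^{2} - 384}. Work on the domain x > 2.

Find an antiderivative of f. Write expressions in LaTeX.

An antiderivative is F(x) = \frac{361 x \log{\left(x - 2 \right)} - 469 x \log{\left(x + 4 \right)} + 54 x \log{\left(x^{2} + 3 \right)} - 600 \sqrt{3} x \operatorname{atan}{\left(\frac{\sqrt{3} x}{3} \right)} + 1444 \log{\left(x - 2 \right)} - 1876 \log{\left(x + 4 \right)} + 216 \log{\left(x^{2} + 3 \right)} - 2400 \sqrt{3} \operatorname{atan}{\left(\frac{\sqrt{3} x}{3} \right)} + 798}{363888 x + 1455552}.

Factor the denominator (4 \left(x - 2\right) \left(x + 4\right)^{2} \left(x^{2} + 3\right)) and decompose: f = \frac{3 x - 50}{10108 \left(x^{2} + 3\right)} - \frac{67}{51984 \left(x + 4\right)} - \frac{1}{456 \left(x + 4\right)^{2}} + \frac{1}{1008 \left(x - 2\right)}; each piece integrates to a log, atan, or power term.
Check: d/dx[\frac{361 x \log{\left(x - 2 \right)} - 469 x \log{\left(x + 4 \right)} + 54 x \log{\left(x^{2} + 3 \right)} - 600 \sqrt{3} x \operatorname{atan}{\left(\frac{\sqrt{3} x}{3} \right)} + 1444 \log{\left(x - 2 \right)} - 1876 \log{\left(x + 4 \right)} + 216 \log{\left(x^{2} + 3 \right)} - 2400 \sqrt{3} \operatorname{atan}{\left(\frac{\sqrt{3} x}{3} \right)} + 798}{363888 x + 1455552}] = \frac{1}{4 x^{5} + 24 x^{4} + 12 x^{3} - 56 x^{2} - 384} = f(x).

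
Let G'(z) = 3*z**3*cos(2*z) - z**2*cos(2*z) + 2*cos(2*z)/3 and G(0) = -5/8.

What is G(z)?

G(z) = (36*z**3*sin(2*z) - 12*z**2*sin(2*z) + 54*z**2*cos(2*z) - 54*z*sin(2*z) - 12*z*cos(2*z) + 14*sin(2*z) - 27*cos(2*z) + 12)/24

The integrand splits into summands that can be handled one at a time.
A general antiderivative is 3*z**3*sin(2*z)/2 - z**2*sin(2*z)/2 + 9*z**2*cos(2*z)/4 - 9*z*sin(2*z)/4 - z*cos(2*z)/2 + 7*sin(2*z)/12 - 9*cos(2*z)/8 + C.
The condition gives C = -5/8 - (-9/8) = 1/2.
So G(z) = (36*z**3*sin(2*z) - 12*z**2*sin(2*z) + 54*z**2*cos(2*z) - 54*z*sin(2*z) - 12*z*cos(2*z) + 14*sin(2*z) - 27*cos(2*z) + 12)/24.
Check: d/dz[(36*z**3*sin(2*z) - 12*z**2*sin(2*z) + 54*z**2*cos(2*z) - 54*z*sin(2*z) - 12*z*cos(2*z) + 14*sin(2*z) - 27*cos(2*z) + 12)/24] = 3*z**3*cos(2*z) - z**2*cos(2*z) + 2*cos(2*z)/3 = G'(z).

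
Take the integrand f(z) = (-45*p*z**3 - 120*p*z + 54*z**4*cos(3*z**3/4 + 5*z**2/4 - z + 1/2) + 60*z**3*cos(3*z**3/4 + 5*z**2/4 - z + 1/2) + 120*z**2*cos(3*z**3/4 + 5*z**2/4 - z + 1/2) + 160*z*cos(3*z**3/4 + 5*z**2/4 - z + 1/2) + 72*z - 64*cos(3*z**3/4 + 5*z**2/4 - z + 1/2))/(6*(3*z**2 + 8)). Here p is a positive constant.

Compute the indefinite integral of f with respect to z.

F(z) = -5*p*z**2/4 + 2*log(3*z**2/2 + 4) + 4*sin(3*z**3/4 + 5*z**2/4 - z + 1/2)/3 + C

A first test for any F(z): its z-derivative must equal f(z) identically.
Check: d/dz[-5*p*z**2/4 + 2*log(3*z**2/2 + 4) + 4*sin(3*z**3/4 + 5*z**2/4 - z + 1/2)/3] = (-45*p*z**3 - 120*p*z + 54*z**4*cos(3*z**3/4 + 5*z**2/4 - z + 1/2) + 60*z**3*cos(3*z**3/4 + 5*z**2/4 - z + 1/2) + 120*z**2*cos(3*z**3/4 + 5*z**2/4 - z + 1/2) + 160*z*cos(3*z**3/4 + 5*z**2/4 - z + 1/2) + 72*z - 64*cos(3*z**3/4 + 5*z**2/4 - z + 1/2))/(18*z**2 + 48), which equals f(z).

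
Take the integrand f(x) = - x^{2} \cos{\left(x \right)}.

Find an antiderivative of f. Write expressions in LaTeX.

An antiderivative is F(x) = - x^{2} \sin{\left(x \right)} - 2 x \cos{\left(x \right)} + 2 \sin{\left(x \right)}.

Recover f(x) by differentiating a candidate F(x); any mismatch rules it out.
Check: d/dx[- x^{2} \sin{\left(x \right)} - 2 x \cos{\left(x \right)} + 2 \sin{\left(x \right)}] = - x^{2} \cos{\left(x \right)} = f(x).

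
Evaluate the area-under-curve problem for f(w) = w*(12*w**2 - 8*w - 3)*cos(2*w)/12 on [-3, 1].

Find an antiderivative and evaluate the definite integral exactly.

Antiderivative: F(w) = w**3*sin(2*w)/2 - w**2*sin(2*w)/3 + 3*w**2*cos(2*w)/4 - 7*w*sin(2*w)/8 - w*cos(2*w)/3 + sin(2*w)/6 - 7*cos(2*w)/16; value = -117*cos(6)/16 - 13*sin(2)/24 - cos(2)/48 - 329*sin(6)/24

Whatever form F(w) takes, F'(w) = f(w) is non-negotiable.
F(w) = w**3*sin(2*w)/2 - w**2*sin(2*w)/3 + 3*w**2*cos(2*w)/4 - 7*w*sin(2*w)/8 - w*cos(2*w)/3 + sin(2*w)/6 - 7*cos(2*w)/16 is an antiderivative of f.
Check: d/dw[w**3*sin(2*w)/2 - w**2*sin(2*w)/3 + 3*w**2*cos(2*w)/4 - 7*w*sin(2*w)/8 - w*cos(2*w)/3 + sin(2*w)/6 - 7*cos(2*w)/16] = w**3*cos(2*w) - 2*w**2*cos(2*w)/3 - w*cos(2*w)/4, which equals f(w).
F(1) = -13*sin(2)/24 - cos(2)/48; F(-3) = 329*sin(6)/24 + 117*cos(6)/16.
Integral = F(1) - F(-3) = -117*cos(6)/16 - 13*sin(2)/24 - cos(2)/48 - 329*sin(6)/24.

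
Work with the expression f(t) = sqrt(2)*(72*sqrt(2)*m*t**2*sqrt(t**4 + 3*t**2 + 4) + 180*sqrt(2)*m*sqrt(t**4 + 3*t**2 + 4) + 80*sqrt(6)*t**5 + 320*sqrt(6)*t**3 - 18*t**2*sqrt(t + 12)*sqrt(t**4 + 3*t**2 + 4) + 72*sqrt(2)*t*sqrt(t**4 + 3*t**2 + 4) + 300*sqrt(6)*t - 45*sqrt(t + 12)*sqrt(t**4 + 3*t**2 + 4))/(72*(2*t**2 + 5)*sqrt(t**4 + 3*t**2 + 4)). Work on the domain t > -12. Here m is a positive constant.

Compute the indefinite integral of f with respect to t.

For F(t) to be correct the identity F'(t) - f(t) = 0 must hold.
Check: d/dt[sqrt(6)*(6*sqrt(6)*m*t - sqrt(3)*t*sqrt(t + 12) - 12*sqrt(3)*sqrt(t + 12) + 10*sqrt(2)*sqrt(t**4 + 3*t**2 + 4) + 3*sqrt(6)*log(2*t**2 + 5))/36] = (144*m*t**2*sqrt(t + 12)*sqrt(t**4 + 3*t**2 + 4) + 360*m*sqrt(t + 12)*sqrt(t**4 + 3*t**2 + 4) + 160*sqrt(3)*t**5*sqrt(t + 12) + 640*sqrt(3)*t**3*sqrt(t + 12) - 18*sqrt(2)*t**3*sqrt(t**4 + 3*t**2 + 4) - 216*sqrt(2)*t**2*sqrt(t**4 + 3*t**2 + 4) + 144*t*sqrt(t + 12)*sqrt(t**4 + 3*t**2 + 4) + 600*sqrt(3)*t*sqrt(t + 12) - 45*sqrt(2)*t*sqrt(t**4 + 3*t**2 + 4) - 540*sqrt(2)*sqrt(t**4 + 3*t**2 + 4))/(144*t**2*sqrt(t + 12)*sqrt(t**4 + 3*t**2 + 4) + 360*sqrt(t + 12)*sqrt(t**4 + 3*t**2 + 4)), which equals f(t).

F(t) = sqrt(6)*(6*sqrt(6)*m*t - sqrt(3)*t*sqrt(t + 12) - 12*sqrt(3)*sqrt(t + 12) + 10*sqrt(2)*sqrt(t**4 + 3*t**2 + 4) + 3*sqrt(6)*log(2*t**2 + 5))/36 + C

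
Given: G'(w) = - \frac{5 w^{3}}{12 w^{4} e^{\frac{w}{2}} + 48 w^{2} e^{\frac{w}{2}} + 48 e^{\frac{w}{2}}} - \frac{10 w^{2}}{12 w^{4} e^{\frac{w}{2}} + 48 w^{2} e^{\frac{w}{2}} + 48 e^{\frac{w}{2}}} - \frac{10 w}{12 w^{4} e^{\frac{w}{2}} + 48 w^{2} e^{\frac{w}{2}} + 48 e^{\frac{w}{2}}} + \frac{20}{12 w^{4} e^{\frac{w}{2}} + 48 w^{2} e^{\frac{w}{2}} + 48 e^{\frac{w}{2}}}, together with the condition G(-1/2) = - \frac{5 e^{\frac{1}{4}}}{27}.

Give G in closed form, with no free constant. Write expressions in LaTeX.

G(w) = \frac{5 w e^{- \frac{w}{2}}}{6 \left(w^{2} + 2\right)}

Integrate term by term and add the pieces.
A general antiderivative is \frac{5 w e^{- \frac{w}{2}}}{4 \left(\frac{3 w^{2}}{2} + 3\right)} + C.
The condition gives C = - \frac{5 e^{\frac{1}{4}}}{27} - (- \frac{5 e^{\frac{1}{4}}}{27}) = 0.
So G(w) = \frac{5 w e^{- \frac{w}{2}}}{6 \left(w^{2} + 2\right)}.
Check: d/dw[\frac{5 w e^{- \frac{w}{2}}}{6 \left(w^{2} + 2\right)}] = \frac{- 5 w^{3} - 10 w^{2} - 10 w + 20}{12 w^{4} e^{\frac{w}{2}} + 48 w^{2} e^{\frac{w}{2}} + 48 e^{\frac{w}{2}}}, which equals G'(w).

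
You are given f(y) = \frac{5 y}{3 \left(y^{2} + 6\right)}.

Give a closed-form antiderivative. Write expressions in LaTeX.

An antiderivative is F(y) = \frac{5 \log{\left(y^{2} + 6 \right)}}{6}.

f matches the chain-rule pattern g'(h)*h' with inner function h(y) = y^{2} + 6; substituting u = h(y) collapses the integral.
Check: d/dy[\frac{5 \log{\left(y^{2} + 6 \right)}}{6}] = \frac{5 y}{3 y^{2} + 18}, which equals f(y).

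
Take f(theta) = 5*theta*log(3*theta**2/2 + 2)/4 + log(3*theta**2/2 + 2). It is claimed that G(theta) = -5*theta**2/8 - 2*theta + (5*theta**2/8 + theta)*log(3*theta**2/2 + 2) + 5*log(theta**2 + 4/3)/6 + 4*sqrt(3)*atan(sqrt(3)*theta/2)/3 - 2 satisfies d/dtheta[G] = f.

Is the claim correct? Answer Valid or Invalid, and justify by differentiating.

Valid - differentiating G returns exactly f.

d/dtheta[G] = 5*theta*log(3*theta**2/2 + 2)/4 + log(3*theta**2/2 + 2)
This equals f(theta) exactly, so the claim holds.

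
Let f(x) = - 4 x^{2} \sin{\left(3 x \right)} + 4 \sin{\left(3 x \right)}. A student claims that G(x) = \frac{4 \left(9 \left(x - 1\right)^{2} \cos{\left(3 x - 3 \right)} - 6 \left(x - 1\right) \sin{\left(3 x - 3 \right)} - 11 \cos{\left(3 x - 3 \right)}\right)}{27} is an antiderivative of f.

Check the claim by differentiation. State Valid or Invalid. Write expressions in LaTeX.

d/dx[G] = - 4 x^{2} \sin{\left(3 x - 3 \right)} + 8 x \sin{\left(3 x - 3 \right)}
d/dx[G] - f(x) = 4 x^{2} \sin{\left(3 x \right)} - 4 x^{2} \sin{\left(3 x - 3 \right)} + 8 x \sin{\left(3 x - 3 \right)} - 4 \sin{\left(3 x \right)} != 0.

Invalid: d/dx[G] - f = 4 x^{2} \sin{\left(3 x \right)} - 4 x^{2} \sin{\left(3 x - 3 \right)} + 8 x \sin{\left(3 x - 3 \right)} - 4 \sin{\left(3 x \right)}, which is not 0.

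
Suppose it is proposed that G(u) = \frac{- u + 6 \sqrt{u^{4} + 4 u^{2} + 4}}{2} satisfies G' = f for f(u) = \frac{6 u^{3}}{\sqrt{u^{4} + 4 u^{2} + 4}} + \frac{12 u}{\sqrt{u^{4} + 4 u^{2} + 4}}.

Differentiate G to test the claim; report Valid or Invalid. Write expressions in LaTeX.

d/du[G] = \frac{12 u^{3} + 24 u - \sqrt{u^{4} + 4 u^{2} + 4}}{2 \sqrt{u^{4} + 4 u^{2} + 4}}
d/du[G] - f(u) = - \frac{1}{2} != 0.

Invalid: d/du[G] - f = - \frac{1}{2}, which is not 0.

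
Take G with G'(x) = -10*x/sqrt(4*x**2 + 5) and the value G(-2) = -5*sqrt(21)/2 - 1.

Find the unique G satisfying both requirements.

G(x) = (-5*sqrt(4*x**2 + 5) - 2)/2

The substitution u = 4*x**2 + 5 works: G'(x) is exactly (dG/du)*(du/dx) for that inner function.
A general antiderivative is -5*sqrt(4*x**2 + 5)/2 + C.
The condition gives C = -5*sqrt(21)/2 - 1 - (-5*sqrt(21)/2) = -1.
So G(x) = (-5*sqrt(4*x**2 + 5) - 2)/2.
Check: d/dx[(-5*sqrt(4*x**2 + 5) - 2)/2] = -10*x/sqrt(4*x**2 + 5) = G'(x).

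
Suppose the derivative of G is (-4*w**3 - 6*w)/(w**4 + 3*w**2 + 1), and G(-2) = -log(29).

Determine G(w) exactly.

The substitution u = w**4 + 3*w**2 + 1 works: G'(w) is exactly (dG/du)*(du/dw) for that inner function.
A general antiderivative is -log(w**4 + 3*w**2 + 1) + C.
The condition gives C = -log(29) - (-log(29)) = 0.
So G(w) = -log(w**4 + 3*w**2 + 1).
Check: d/dw[-log(w**4 + 3*w**2 + 1)] = (-4*w**3 - 6*w)/(w**4 + 3*w**2 + 1) = G'(w).

G(w) = -log(w**4 + 3*w**2 + 1)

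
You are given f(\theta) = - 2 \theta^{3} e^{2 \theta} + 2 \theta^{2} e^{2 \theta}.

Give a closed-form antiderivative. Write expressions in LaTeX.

An antiderivative is F(\theta) = - \theta^{3} e^{2 \theta} + \frac{5 \theta^{2} e^{2 \theta}}{2} - \frac{5 \theta e^{2 \theta}}{2} + \frac{5 e^{2 \theta}}{4}.

f has the shape u'v + uv' for u = - \theta^{3} + \frac{5 \theta^{2}}{2} - \frac{5 \theta}{2} + \frac{5}{4} and v = e^{2 \theta} — it is the derivative of the product u*v.
Check: d/d\theta[- \theta^{3} e^{2 \theta} + \frac{5 \theta^{2} e^{2 \theta}}{2} - \frac{5 \theta e^{2 \theta}}{2} + \frac{5 e^{2 \theta}}{4}] = - 2 \theta^{3} e^{2 \theta} + 2 \theta^{2} e^{2 \theta} = f(\theta).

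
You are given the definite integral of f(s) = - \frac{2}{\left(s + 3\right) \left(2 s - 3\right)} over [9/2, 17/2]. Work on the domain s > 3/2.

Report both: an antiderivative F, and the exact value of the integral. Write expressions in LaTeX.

Antiderivative: F(s) = \frac{2 \left(- \log{\left(s - \frac{3}{2} \right)} + \log{\left(s + 3 \right)}\right)}{9}; value = - \frac{2 \log{\left(\frac{15}{2} \right)}}{9} - \frac{2 \log{\left(7 \right)}}{9} + \frac{2 \log{\left(3 \right)}}{9} + \frac{2 \log{\left(\frac{23}{2} \right)}}{9}

Factor the denominator (\left(s + 3\right) \left(2 s - 3\right)) and decompose: f = - \frac{4}{9 \left(2 s - 3\right)} + \frac{2}{9 \left(s + 3\right)}; each piece integrates to a log, atan, or power term.
F(s) = \frac{2 \left(- \log{\left(s - \frac{3}{2} \right)} + \log{\left(s + 3 \right)}\right)}{9} is an antiderivative of f.
Check: d/ds[\frac{2 \left(- \log{\left(s - \frac{3}{2} \right)} + \log{\left(s + 3 \right)}\right)}{9}] = - \frac{2}{2 s^{2} + 3 s - 9}, which equals f(s).
F(17/2) = - \frac{2 \log{\left(7 \right)}}{9} + \frac{2 \log{\left(\frac{23}{2} \right)}}{9}; F(9/2) = - \frac{2 \log{\left(3 \right)}}{9} + \frac{2 \log{\left(\frac{15}{2} \right)}}{9}.
Integral = F(17/2) - F(9/2) = - \frac{2 \log{\left(\frac{15}{2} \right)}}{9} - \frac{2 \log{\left(7 \right)}}{9} + \frac{2 \log{\left(3 \right)}}{9} + \frac{2 \log{\left(\frac{23}{2} \right)}}{9}.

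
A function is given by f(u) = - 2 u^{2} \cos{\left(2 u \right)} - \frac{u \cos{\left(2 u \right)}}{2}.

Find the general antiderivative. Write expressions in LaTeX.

F(u) = - \frac{8 u^{2} \sin{\left(2 u \right)} + 2 u \sin{\left(2 u \right)} + 8 u \cos{\left(2 u \right)} - 4 \sin{\left(2 u \right)} + \cos{\left(2 u \right)}}{8} + C

Integrate term by term and add the pieces.
Check: d/du[- \frac{8 u^{2} \sin{\left(2 u \right)} + 2 u \sin{\left(2 u \right)} + 8 u \cos{\left(2 u \right)} - 4 \sin{\left(2 u \right)} + \cos{\left(2 u \right)}}{8}] = - 2 u^{2} \cos{\left(2 u \right)} - \frac{u \cos{\left(2 u \right)}}{2} = f(u).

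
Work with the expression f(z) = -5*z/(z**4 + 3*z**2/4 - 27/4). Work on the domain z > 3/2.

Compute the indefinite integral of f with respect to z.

The denominator factors as (2*z - 3)*(2*z + 3)*(z**2 + 3); partial fractions split f into directly integrable pieces: 20*z/(21*(z**2 + 3)) - 20/(21*(2*z + 3)) - 20/(21*(2*z - 3)).
Check: d/dz[-10*log(z**2 - 9/4)/21 + 10*log(z**2 + 3)/21] = -20*z/(4*z**4 + 3*z**2 - 27), which equals f(z).

F(z) = -10*log(z**2 - 9/4)/21 + 10*log(z**2 + 3)/21 + C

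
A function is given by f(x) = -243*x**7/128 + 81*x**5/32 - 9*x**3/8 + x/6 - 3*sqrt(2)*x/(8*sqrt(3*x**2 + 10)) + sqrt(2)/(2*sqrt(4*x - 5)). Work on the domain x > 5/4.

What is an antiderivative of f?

The integrand splits into summands that can be handled one at a time.
Check: d/dx[-(6561*x**8 - 11664*x**6 + 7776*x**4 - 2304*x**2 - 6912*sqrt(2)*sqrt(4*x - 5) + 3456*sqrt(2)*sqrt(3*x**2 + 10) + 256)/27648] = (-729*x**7*sqrt(4*x - 5)*sqrt(3*x**2 + 10) + 972*x**5*sqrt(4*x - 5)*sqrt(3*x**2 + 10) - 432*x**3*sqrt(4*x - 5)*sqrt(3*x**2 + 10) + 64*x*sqrt(4*x - 5)*sqrt(3*x**2 + 10) - 144*sqrt(2)*x*sqrt(4*x - 5) + 192*sqrt(2)*sqrt(3*x**2 + 10))/(384*sqrt(4*x - 5)*sqrt(3*x**2 + 10)), which equals f(x).

An antiderivative is F(x) = -(6561*x**8 - 11664*x**6 + 7776*x**4 - 2304*x**2 - 6912*sqrt(2)*sqrt(4*x - 5) + 3456*sqrt(2)*sqrt(3*x**2 + 10) + 256)/27648.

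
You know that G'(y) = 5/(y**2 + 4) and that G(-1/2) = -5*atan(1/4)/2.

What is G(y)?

G(y) = 5*atan(y/2)/2

For G(y) to be correct, d/dy[G] must agree with the stated G'(y) identically.
A general antiderivative is 5*atan(y/2)/2 + C.
The condition gives C = -5*atan(1/4)/2 - (-5*atan(1/4)/2) = 0.
So G(y) = 5*atan(y/2)/2.
Check: d/dy[5*atan(y/2)/2] = 5/(y**2 + 4) = G'(y).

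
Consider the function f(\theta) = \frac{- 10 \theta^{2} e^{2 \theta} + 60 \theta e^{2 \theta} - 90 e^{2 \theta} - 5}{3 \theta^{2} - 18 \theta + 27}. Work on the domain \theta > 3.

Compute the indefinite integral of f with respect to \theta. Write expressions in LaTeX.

F(\theta) = - \frac{5 e^{2 \theta}}{3} + \frac{5}{3 \left(\theta - 3\right)} + C

For F(\theta) to be correct the identity F'(\theta) - f(\theta) = 0 must hold.
Check: d/d\theta[- \frac{5 e^{2 \theta}}{3} + \frac{5}{3 \left(\theta - 3\right)}] = \frac{- 10 \theta^{2} e^{2 \theta} + 60 \theta e^{2 \theta} - 90 e^{2 \theta} - 5}{3 \theta^{2} - 18 \theta + 27} = f(\theta).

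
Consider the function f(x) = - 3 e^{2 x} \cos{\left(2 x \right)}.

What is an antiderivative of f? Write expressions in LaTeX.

Since d/dx undoes antidifferentiation here, F'(x) = f(x) is required of F(x).
Check: d/dx[- \frac{3 e^{2 x} \sin{\left(2 x \right)}}{4} - \frac{3 e^{2 x} \cos{\left(2 x \right)}}{4}] = - 3 e^{2 x} \cos{\left(2 x \right)} = f(x).

An antiderivative is F(x) = - \frac{3 e^{2 x} \sin{\left(2 x \right)}}{4} - \frac{3 e^{2 x} \cos{\left(2 x \right)}}{4}.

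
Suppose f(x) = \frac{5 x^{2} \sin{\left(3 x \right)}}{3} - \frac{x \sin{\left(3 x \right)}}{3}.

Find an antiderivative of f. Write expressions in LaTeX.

The integrand splits into summands that can be handled one at a time.
Check: d/dx[- \frac{5 x^{2} \cos{\left(3 x \right)}}{9} + \frac{10 x \sin{\left(3 x \right)}}{27} + \frac{x \cos{\left(3 x \right)}}{9} - \frac{\sin{\left(3 x \right)}}{27} + \frac{10 \cos{\left(3 x \right)}}{81}] = \frac{5 x^{2} \sin{\left(3 x \right)}}{3} - \frac{x \sin{\left(3 x \right)}}{3} = f(x).

An antiderivative is F(x) = - \frac{5 x^{2} \cos{\left(3 x \right)}}{9} + \frac{10 x \sin{\left(3 x \right)}}{27} + \frac{x \cos{\left(3 x \right)}}{9} - \frac{\sin{\left(3 x \right)}}{27} + \frac{10 \cos{\left(3 x \right)}}{81}.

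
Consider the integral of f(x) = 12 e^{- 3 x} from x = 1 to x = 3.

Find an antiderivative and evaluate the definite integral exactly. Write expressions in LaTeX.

Antiderivative: F(x) = - 4 e^{- 3 x}; value = - \frac{4}{e^{9}} + \frac{4}{e^{3}}

For F(x) to be correct the identity F'(x) - f(x) = 0 must hold.
F(x) = - 4 e^{- 3 x} is an antiderivative of f.
Check: d/dx[- 4 e^{- 3 x}] = 12 e^{- 3 x} = f(x).
F(3) = - \frac{4}{e^{9}}; F(1) = - \frac{4}{e^{3}}.
Integral = F(3) - F(1) = - \frac{4}{e^{9}} + \frac{4}{e^{3}}.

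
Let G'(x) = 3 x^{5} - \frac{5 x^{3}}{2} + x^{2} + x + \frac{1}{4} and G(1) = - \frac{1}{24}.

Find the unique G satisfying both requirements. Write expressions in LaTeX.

The integrand splits into summands that can be handled one at a time.
A general antiderivative is \frac{x^{6}}{2} - \frac{5 x^{4}}{8} + \frac{x^{3}}{3} + \frac{x^{2}}{2} + \frac{x}{4} + C.
The condition gives C = - \frac{1}{24} - (\frac{23}{24}) = -1.
So G(x) = \frac{x^{6}}{2} - \frac{5 x^{4}}{8} + \frac{x^{3}}{3} + \frac{x^{2}}{2} + \frac{x}{4} - 1.
Check: d/dx[\frac{x^{6}}{2} - \frac{5 x^{4}}{8} + \frac{x^{3}}{3} + \frac{x^{2}}{2} + \frac{x}{4} - 1] = 3 x^{5} - \frac{5 x^{3}}{2} + x^{2} + x + \frac{1}{4} = G'(x).

G(x) = \frac{x^{6}}{2} - \frac{5 x^{4}}{8} + \frac{x^{3}}{3} + \frac{x^{2}}{2} + \frac{x}{4} - 1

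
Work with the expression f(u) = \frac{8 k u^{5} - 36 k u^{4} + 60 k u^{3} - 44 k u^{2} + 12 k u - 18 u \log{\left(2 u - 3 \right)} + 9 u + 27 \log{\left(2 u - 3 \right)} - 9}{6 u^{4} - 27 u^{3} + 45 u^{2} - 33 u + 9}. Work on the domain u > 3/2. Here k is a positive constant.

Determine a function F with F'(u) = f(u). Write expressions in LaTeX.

An antiderivative F(u) passes only if d/du[F] lands on f(u) exactly.
Check: d/du[\frac{4 k u^{4} - 8 k u^{3} + 4 k u^{2} + 9 \log{\left(2 u - 3 \right)}}{6 u^{2} - 12 u + 6}] = \frac{8 k u^{5} - 36 k u^{4} + 60 k u^{3} - 44 k u^{2} + 12 k u - 18 u \log{\left(2 u - 3 \right)} + 9 u + 27 \log{\left(2 u - 3 \right)} - 9}{6 u^{4} - 27 u^{3} + 45 u^{2} - 33 u + 9} = f(u).

An antiderivative is F(u) = \frac{4 k u^{4} - 8 k u^{3} + 4 k u^{2} + 9 \log{\left(2 u - 3 \right)}}{6 u^{2} - 12 u + 6}.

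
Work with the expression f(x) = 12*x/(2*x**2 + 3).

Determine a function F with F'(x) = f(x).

An antiderivative is F(x) = 3*log(x**2 + 3/2).

f matches the chain-rule pattern g'(h)*h' with inner function h(x) = x**2 + 3/2; substituting u = h(x) collapses the integral.
Check: d/dx[3*log(x**2 + 3/2)] = 12*x/(2*x**2 + 3) = f(x).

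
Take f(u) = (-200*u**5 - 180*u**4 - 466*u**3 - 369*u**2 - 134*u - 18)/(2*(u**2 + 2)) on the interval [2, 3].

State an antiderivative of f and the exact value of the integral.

A first test for any F(u): its u-derivative must equal f(u) identically.
F(u) = -25*u**4 - 30*u**3 - 33*u**2/2 - 9*u/2 - log(u**2/2 + 1)/2 is an antiderivative of f.
Check: d/du[-25*u**4 - 30*u**3 - 33*u**2/2 - 9*u/2 - log(u**2/2 + 1)/2] = (-200*u**5 - 180*u**4 - 466*u**3 - 369*u**2 - 134*u - 18)/(2*u**2 + 4), which equals f(u).
F(3) = -2997 - log(11/2)/2; F(2) = -715 - log(3)/2.
Integral = F(3) - F(2) = -2282 - log(11/2)/2 + log(3)/2.

Antiderivative: F(u) = -25*u**4 - 30*u**3 - 33*u**2/2 - 9*u/2 - log(u**2/2 + 1)/2; value = -2282 - log(11/2)/2 + log(3)/2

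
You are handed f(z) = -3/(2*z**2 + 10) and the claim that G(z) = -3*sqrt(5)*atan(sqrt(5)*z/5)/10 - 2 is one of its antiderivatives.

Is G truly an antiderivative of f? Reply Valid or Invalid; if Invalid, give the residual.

Valid: G'(z) = f(z).

d/dz[G] = -3/(2*z**2 + 10)
This equals f(z) exactly, so the claim holds.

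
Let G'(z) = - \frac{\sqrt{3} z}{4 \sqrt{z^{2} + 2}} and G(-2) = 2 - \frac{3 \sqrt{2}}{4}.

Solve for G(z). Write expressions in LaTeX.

The substitution u = 3 z^{2} + 6 works: G'(z) is exactly (dG/du)*(du/dz) for that inner function.
A general antiderivative is - \frac{\sqrt{3 z^{2} + 6}}{4} + C.
The condition gives C = 2 - \frac{3 \sqrt{2}}{4} - (- \frac{3 \sqrt{2}}{4}) = 2.
So G(z) = 2 - \frac{\sqrt{3 z^{2} + 6}}{4}.
Check: d/dz[2 - \frac{\sqrt{3 z^{2} + 6}}{4}] = - \frac{\sqrt{3} z}{4 \sqrt{z^{2} + 2}} = G'(z).

G(z) = 2 - \frac{\sqrt{3 z^{2} + 6}}{4}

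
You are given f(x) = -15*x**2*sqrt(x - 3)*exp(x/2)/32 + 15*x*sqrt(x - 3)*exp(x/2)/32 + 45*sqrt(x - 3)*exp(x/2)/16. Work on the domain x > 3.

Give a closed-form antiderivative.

Recognize the product-rule pattern: f = u'v + uv' with u = -15*(x - 3)**(5/2)/16, v = exp(x/2), so integration by parts undoes it.
Check: d/dx[-15*x**2*sqrt(x - 3)*exp(x/2)/16 + 45*x*sqrt(x - 3)*exp(x/2)/8 - 135*sqrt(x - 3)*exp(x/2)/16] = (-15*x**3*exp(x/2) + 60*x**2*exp(x/2) + 45*x*exp(x/2) - 270*exp(x/2))/(32*sqrt(x - 3)), which equals f(x).

An antiderivative is F(x) = -15*x**2*sqrt(x - 3)*exp(x/2)/16 + 45*x*sqrt(x - 3)*exp(x/2)/8 - 135*sqrt(x - 3)*exp(x/2)/16.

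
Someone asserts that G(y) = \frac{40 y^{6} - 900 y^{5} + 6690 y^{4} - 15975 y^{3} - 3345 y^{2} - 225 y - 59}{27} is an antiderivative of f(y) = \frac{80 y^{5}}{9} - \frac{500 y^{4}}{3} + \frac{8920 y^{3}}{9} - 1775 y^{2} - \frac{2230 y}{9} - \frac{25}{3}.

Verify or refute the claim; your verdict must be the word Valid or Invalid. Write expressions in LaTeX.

d/dy[G] = \frac{80 y^{5}}{9} - \frac{500 y^{4}}{3} + \frac{8920 y^{3}}{9} - 1775 y^{2} - \frac{2230 y}{9} - \frac{25}{3}
This equals f(y) exactly, so the claim holds.

Valid. The derivative of G reproduces f.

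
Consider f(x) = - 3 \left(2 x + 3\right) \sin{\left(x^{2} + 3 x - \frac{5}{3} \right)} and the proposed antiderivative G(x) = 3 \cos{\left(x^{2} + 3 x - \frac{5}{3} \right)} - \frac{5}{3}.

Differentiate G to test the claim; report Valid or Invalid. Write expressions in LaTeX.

Valid - differentiating G returns exactly f.

d/dx[G] = - 6 x \sin{\left(x^{2} + 3 x - \frac{5}{3} \right)} - 9 \sin{\left(x^{2} + 3 x - \frac{5}{3} \right)}
This equals f(x) exactly, so the claim holds.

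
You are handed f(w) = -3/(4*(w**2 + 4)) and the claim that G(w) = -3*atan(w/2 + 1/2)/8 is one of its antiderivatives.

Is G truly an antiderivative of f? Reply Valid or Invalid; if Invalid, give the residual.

Invalid: d/dw[G] - f = (6*w + 3)/(4*w**4 + 8*w**3 + 36*w**2 + 32*w + 80), which is not 0.

d/dw[G] = -3/(4*w**2 + 8*w + 20)
d/dw[G] - f(w) = (6*w + 3)/(4*w**4 + 8*w**3 + 36*w**2 + 32*w + 80) != 0.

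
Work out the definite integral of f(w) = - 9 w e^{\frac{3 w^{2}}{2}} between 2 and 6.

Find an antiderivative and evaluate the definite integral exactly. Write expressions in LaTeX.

Antiderivative: F(w) = - 3 e^{\frac{3 w^{2}}{2}}; value = - 3 e^{54} + 3 e^{6}

The substitution u = \frac{3 w^{2}}{2} works: f is exactly (dF/du)*(du/dw) for that inner function.
F(w) = - 3 e^{\frac{3 w^{2}}{2}} is an antiderivative of f.
Check: d/dw[- 3 e^{\frac{3 w^{2}}{2}}] = - 9 w e^{\frac{3 w^{2}}{2}} = f(w).
F(6) = - 3 e^{54}; F(2) = - 3 e^{6}.
Integral = F(6) - F(2) = - 3 e^{54} + 3 e^{6}.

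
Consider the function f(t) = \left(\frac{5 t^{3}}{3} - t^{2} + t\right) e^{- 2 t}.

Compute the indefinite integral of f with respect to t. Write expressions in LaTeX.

Recognize the product-rule pattern: f = u'v + uv' with u = - \frac{5 t^{3}}{6} - \frac{3 t^{2}}{4} - \frac{5 t}{4} - \frac{5}{8}, v = e^{- 2 t}, so integration by parts undoes it.
Check: d/dt[- \frac{\left(20 t^{3} + 18 t^{2} + 30 t + 15\right) e^{- 2 t}}{24}] = \frac{\left(5 t^{3} - 3 t^{2} + 3 t\right) e^{- 2 t}}{3}, which equals f(t).

F(t) = - \frac{\left(20 t^{3} + 18 t^{2} + 30 t + 15\right) e^{- 2 t}}{24} + C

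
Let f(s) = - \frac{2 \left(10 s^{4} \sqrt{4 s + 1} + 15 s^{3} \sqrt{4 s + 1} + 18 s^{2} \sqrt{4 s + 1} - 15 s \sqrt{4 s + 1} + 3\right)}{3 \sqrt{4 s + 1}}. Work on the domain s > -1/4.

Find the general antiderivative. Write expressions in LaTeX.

An antiderivative F(s) passes only if d/ds[F] lands on f(s) exactly.
Check: d/ds[- \frac{4 s^{5}}{3} - \frac{5 s^{4}}{2} - 4 s^{3} + 5 s^{2} - \sqrt{4 s + 1}] = \frac{- 20 s^{4} \sqrt{4 s + 1} - 30 s^{3} \sqrt{4 s + 1} - 36 s^{2} \sqrt{4 s + 1} + 30 s \sqrt{4 s + 1} - 6}{3 \sqrt{4 s + 1}}, which equals f(s).

F(s) = - \frac{4 s^{5}}{3} - \frac{5 s^{4}}{2} - 4 s^{3} + 5 s^{2} - \sqrt{4 s + 1} + C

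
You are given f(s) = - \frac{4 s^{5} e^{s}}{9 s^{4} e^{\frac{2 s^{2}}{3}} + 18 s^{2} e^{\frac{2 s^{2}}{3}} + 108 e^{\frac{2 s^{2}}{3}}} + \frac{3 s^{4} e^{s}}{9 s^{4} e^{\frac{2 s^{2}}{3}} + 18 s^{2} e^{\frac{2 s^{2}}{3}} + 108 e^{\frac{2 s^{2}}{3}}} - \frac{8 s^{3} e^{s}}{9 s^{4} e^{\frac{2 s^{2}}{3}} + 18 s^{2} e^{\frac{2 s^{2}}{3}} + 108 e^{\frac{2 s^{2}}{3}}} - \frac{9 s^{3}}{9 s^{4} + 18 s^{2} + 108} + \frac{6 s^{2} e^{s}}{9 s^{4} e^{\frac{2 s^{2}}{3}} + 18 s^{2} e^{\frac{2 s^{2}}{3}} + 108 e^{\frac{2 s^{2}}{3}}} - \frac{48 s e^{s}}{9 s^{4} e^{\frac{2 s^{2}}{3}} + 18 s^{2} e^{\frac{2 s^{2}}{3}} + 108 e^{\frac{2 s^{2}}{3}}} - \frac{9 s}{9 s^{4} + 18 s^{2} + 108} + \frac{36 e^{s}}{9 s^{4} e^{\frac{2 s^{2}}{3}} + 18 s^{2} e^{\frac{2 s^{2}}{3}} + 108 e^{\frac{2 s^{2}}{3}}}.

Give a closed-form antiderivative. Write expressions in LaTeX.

An antiderivative is F(s) = \frac{e^{- \frac{2 s^{2}}{3} + s}}{3} - \frac{\log{\left(\frac{s^{4}}{2} + s^{2} + 6 \right)}}{4}.

The integrand splits into summands that can be handled one at a time.
Check: d/ds[\frac{e^{- \frac{2 s^{2}}{3} + s}}{3} - \frac{\log{\left(\frac{s^{4}}{2} + s^{2} + 6 \right)}}{4}] = \frac{- 4 s^{5} e^{s} e^{- \frac{2 s^{2}}{3}} + 3 s^{4} e^{s} e^{- \frac{2 s^{2}}{3}} - 8 s^{3} e^{s} e^{- \frac{2 s^{2}}{3}} - 9 s^{3} + 6 s^{2} e^{s} e^{- \frac{2 s^{2}}{3}} - 48 s e^{s} e^{- \frac{2 s^{2}}{3}} - 9 s + 36 e^{s} e^{- \frac{2 s^{2}}{3}}}{9 s^{4} + 18 s^{2} + 108}, which equals f(s).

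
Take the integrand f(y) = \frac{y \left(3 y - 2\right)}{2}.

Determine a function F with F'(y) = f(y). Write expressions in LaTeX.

Since d/dy undoes antidifferentiation here, F'(y) = f(y) is required of F(y).
Check: d/dy[\frac{y^{3}}{2} - \frac{y^{2}}{2}] = \frac{3 y^{2}}{2} - y, which equals f(y).

An antiderivative is F(y) = \frac{y^{3}}{2} - \frac{y^{2}}{2}.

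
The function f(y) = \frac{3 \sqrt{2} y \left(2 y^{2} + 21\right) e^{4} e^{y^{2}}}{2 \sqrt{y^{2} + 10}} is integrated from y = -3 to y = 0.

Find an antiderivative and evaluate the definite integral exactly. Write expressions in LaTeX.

Antiderivative: F(y) = \frac{3 \sqrt{2} \sqrt{y^{2} + 10} e^{4} e^{y^{2}}}{2}; value = - \frac{3 \sqrt{38} e^{13}}{2} + 3 \sqrt{5} e^{4}

Recognize the product-rule pattern: f = u'v + uv' with u = 3 \sqrt{\frac{y^{2}}{2} + 5}, v = e^{y^{2} + 4}, so integration by parts undoes it.
F(y) = \frac{3 \sqrt{2} \sqrt{y^{2} + 10} e^{4} e^{y^{2}}}{2} is an antiderivative of f.
Check: d/dy[\frac{3 \sqrt{2} \sqrt{y^{2} + 10} e^{4} e^{y^{2}}}{2}] = \frac{6 \sqrt{2} y^{3} e^{4} e^{y^{2}} + 63 \sqrt{2} y e^{4} e^{y^{2}}}{2 \sqrt{y^{2} + 10}}, which equals f(y).
F(0) = 3 \sqrt{5} e^{4}; F(-3) = \frac{3 \sqrt{38} e^{13}}{2}.
Integral = F(0) - F(-3) = - \frac{3 \sqrt{38} e^{13}}{2} + 3 \sqrt{5} e^{4}.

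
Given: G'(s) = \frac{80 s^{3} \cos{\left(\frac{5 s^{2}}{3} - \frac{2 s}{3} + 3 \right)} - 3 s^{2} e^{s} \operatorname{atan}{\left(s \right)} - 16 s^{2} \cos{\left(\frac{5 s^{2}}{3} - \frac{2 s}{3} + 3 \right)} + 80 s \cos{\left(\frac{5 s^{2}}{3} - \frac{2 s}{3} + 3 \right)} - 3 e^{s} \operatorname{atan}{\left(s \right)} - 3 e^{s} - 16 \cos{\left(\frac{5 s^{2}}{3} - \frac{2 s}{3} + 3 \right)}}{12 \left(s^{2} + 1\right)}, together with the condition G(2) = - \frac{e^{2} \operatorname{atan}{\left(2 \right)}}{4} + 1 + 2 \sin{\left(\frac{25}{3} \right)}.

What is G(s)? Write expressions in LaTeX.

G(s) = \frac{- e^{s} \operatorname{atan}{\left(s \right)} + 8 \sin{\left(\frac{5 s^{2}}{3} - \frac{2 s}{3} + 3 \right)} + 4}{4}

Since d/ds undoes antidifferentiation here, G(s) must give back the stated G'(s).
A general antiderivative is - \frac{e^{s} \operatorname{atan}{\left(s \right)}}{4} + 2 \sin{\left(\frac{5 s^{2}}{3} - \frac{2 s}{3} + 3 \right)} + C.
The condition gives C = - \frac{e^{2} \operatorname{atan}{\left(2 \right)}}{4} + 1 + 2 \sin{\left(\frac{25}{3} \right)} - (- \frac{e^{2} \operatorname{atan}{\left(2 \right)}}{4} + 2 \sin{\left(\frac{25}{3} \right)}) = 1.
So G(s) = \frac{- e^{s} \operatorname{atan}{\left(s \right)} + 8 \sin{\left(\frac{5 s^{2}}{3} - \frac{2 s}{3} + 3 \right)} + 4}{4}.
Check: d/ds[\frac{- e^{s} \operatorname{atan}{\left(s \right)} + 8 \sin{\left(\frac{5 s^{2}}{3} - \frac{2 s}{3} + 3 \right)} + 4}{4}] = \frac{80 s^{3} \cos{\left(\frac{5 s^{2}}{3} - \frac{2 s}{3} + 3 \right)} - 3 s^{2} e^{s} \operatorname{atan}{\left(s \right)} - 16 s^{2} \cos{\left(\frac{5 s^{2}}{3} - \frac{2 s}{3} + 3 \right)} + 80 s \cos{\left(\frac{5 s^{2}}{3} - \frac{2 s}{3} + 3 \right)} - 3 e^{s} \operatorname{atan}{\left(s \right)} - 3 e^{s} - 16 \cos{\left(\frac{5 s^{2}}{3} - \frac{2 s}{3} + 3 \right)}}{12 s^{2} + 12}, which equals G'(s).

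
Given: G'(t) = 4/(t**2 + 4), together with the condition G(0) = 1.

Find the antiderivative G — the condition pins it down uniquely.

G(t) = 2*atan(t/2) + 1

Check a candidate G(t) by differentiating: d/dt[G] must match the given G'(t).
A general antiderivative is 2*atan(t/2) + C.
The condition gives C = 1 - (0) = 1.
So G(t) = 2*atan(t/2) + 1.
Check: d/dt[2*atan(t/2) + 1] = 4/(t**2 + 4) = G'(t).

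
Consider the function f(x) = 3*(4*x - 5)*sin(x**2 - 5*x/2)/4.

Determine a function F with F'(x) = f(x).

The substitution u = x**2 - 5*x/2 works: f is exactly (dF/du)*(du/dx) for that inner function.
Check: d/dx[-3*cos(x**2 - 5*x/2)/2] = 3*x*sin(x**2 - 5*x/2) - 15*sin(x**2 - 5*x/2)/4, which equals f(x).

An antiderivative is F(x) = -3*cos(x**2 - 5*x/2)/2.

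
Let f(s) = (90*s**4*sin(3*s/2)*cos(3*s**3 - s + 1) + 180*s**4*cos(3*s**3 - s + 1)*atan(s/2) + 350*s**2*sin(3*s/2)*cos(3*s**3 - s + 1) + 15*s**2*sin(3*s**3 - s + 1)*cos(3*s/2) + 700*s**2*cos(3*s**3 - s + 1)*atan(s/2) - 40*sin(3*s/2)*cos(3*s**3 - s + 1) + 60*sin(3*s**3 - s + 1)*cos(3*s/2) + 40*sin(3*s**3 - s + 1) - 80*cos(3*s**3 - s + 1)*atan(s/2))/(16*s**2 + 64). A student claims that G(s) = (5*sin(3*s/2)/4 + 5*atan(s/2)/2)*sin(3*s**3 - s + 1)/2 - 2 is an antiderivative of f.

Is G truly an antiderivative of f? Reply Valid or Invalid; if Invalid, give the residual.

d/ds[G] = (90*s**4*sin(3*s/2)*cos(3*s**3 - s + 1) + 180*s**4*cos(3*s**3 - s + 1)*atan(s/2) + 350*s**2*sin(3*s/2)*cos(3*s**3 - s + 1) + 15*s**2*sin(3*s**3 - s + 1)*cos(3*s/2) + 700*s**2*cos(3*s**3 - s + 1)*atan(s/2) - 40*sin(3*s/2)*cos(3*s**3 - s + 1) + 60*sin(3*s**3 - s + 1)*cos(3*s/2) + 40*sin(3*s**3 - s + 1) - 80*cos(3*s**3 - s + 1)*atan(s/2))/(16*s**2 + 64)
This equals f(s) exactly, so the claim holds.

Valid: G'(s) = f(s).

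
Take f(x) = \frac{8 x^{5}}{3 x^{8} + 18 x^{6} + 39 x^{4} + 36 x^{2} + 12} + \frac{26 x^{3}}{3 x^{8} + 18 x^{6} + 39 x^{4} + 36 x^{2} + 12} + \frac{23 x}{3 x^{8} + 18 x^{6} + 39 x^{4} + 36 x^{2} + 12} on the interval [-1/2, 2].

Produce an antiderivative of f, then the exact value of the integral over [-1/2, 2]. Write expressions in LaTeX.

Antiderivative: F(x) = - \frac{5}{6 x^{2} + 6} - \frac{1}{2 x^{2} + 4}; value = \frac{23}{36}

The integrand splits into summands that can be handled one at a time.
F(x) = - \frac{5}{6 x^{2} + 6} - \frac{1}{2 x^{2} + 4} is an antiderivative of f.
Check: d/dx[- \frac{5}{6 x^{2} + 6} - \frac{1}{2 x^{2} + 4}] = \frac{8 x^{5} + 26 x^{3} + 23 x}{3 x^{8} + 18 x^{6} + 39 x^{4} + 36 x^{2} + 12}, which equals f(x).
F(2) = - \frac{1}{4}; F(-1/2) = - \frac{8}{9}.
Integral = F(2) - F(-1/2) = \frac{23}{36}.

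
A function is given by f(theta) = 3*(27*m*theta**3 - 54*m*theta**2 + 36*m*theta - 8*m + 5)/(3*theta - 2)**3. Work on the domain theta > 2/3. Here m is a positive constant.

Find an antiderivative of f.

Any candidate F(theta) must reproduce f(theta) exactly when differentiated.
Check: d/dtheta[(54*m*theta**3 - 72*m*theta**2 + 24*m*theta - 5)/(2*(3*theta - 2)**2)] = (81*m*theta**3 - 162*m*theta**2 + 108*m*theta - 24*m + 15)/(27*theta**3 - 54*theta**2 + 36*theta - 8), which equals f(theta).

An antiderivative is F(theta) = (54*m*theta**3 - 72*m*theta**2 + 24*m*theta - 5)/(2*(3*theta - 2)**2).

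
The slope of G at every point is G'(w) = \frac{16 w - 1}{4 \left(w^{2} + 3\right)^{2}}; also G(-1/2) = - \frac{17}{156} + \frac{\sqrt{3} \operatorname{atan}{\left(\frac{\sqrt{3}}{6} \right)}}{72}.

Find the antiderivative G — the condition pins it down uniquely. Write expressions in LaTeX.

G(w) = \frac{36 w^{2} - 3 w - \sqrt{3} \left(w^{2} + 3\right) \operatorname{atan}{\left(\frac{\sqrt{3} w}{3} \right)} - 36}{72 \left(w^{2} + 3\right)}

Whatever form G(w) takes, its d/dw must return the stated G'(w).
A general antiderivative is \frac{- w - 48}{24 w^{2} + 72} - \frac{\sqrt{3} \operatorname{atan}{\left(\frac{\sqrt{3} w}{3} \right)}}{72} + C.
The condition gives C = - \frac{17}{156} + \frac{\sqrt{3} \operatorname{atan}{\left(\frac{\sqrt{3}}{6} \right)}}{72} - (- \frac{95}{156} + \frac{\sqrt{3} \operatorname{atan}{\left(\frac{\sqrt{3}}{6} \right)}}{72}) = \frac{1}{2}.
So G(w) = \frac{36 w^{2} - 3 w - \sqrt{3} \left(w^{2} + 3\right) \operatorname{atan}{\left(\frac{\sqrt{3} w}{3} \right)} - 36}{72 \left(w^{2} + 3\right)}.
Check: d/dw[\frac{36 w^{2} - 3 w - \sqrt{3} \left(w^{2} + 3\right) \operatorname{atan}{\left(\frac{\sqrt{3} w}{3} \right)} - 36}{72 \left(w^{2} + 3\right)}] = \frac{16 w - 1}{4 w^{4} + 24 w^{2} + 36}, which equals G'(w).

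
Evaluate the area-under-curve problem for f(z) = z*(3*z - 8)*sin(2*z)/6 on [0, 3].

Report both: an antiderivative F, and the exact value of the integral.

Any candidate F(z) must reproduce f(z) exactly when differentiated.
F(z) = (-6*z**2*cos(2*z) + 6*z*sin(2*z) + 16*z*cos(2*z) - 8*sin(2*z) + 3*cos(2*z))/24 is an antiderivative of f.
Check: d/dz[(-6*z**2*cos(2*z) + 6*z*sin(2*z) + 16*z*cos(2*z) - 8*sin(2*z) + 3*cos(2*z))/24] = z**2*sin(2*z)/2 - 4*z*sin(2*z)/3, which equals f(z).
F(3) = -cos(6)/8 + 5*sin(6)/12; F(0) = 1/8.
Integral = F(3) - F(0) = -1/8 - cos(6)/8 + 5*sin(6)/12.

Antiderivative: F(z) = (-6*z**2*cos(2*z) + 6*z*sin(2*z) + 16*z*cos(2*z) - 8*sin(2*z) + 3*cos(2*z))/24; value = -1/8 - cos(6)/8 + 5*sin(6)/12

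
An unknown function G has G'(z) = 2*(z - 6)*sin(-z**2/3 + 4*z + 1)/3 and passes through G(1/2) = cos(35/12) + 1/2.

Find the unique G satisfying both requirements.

G(z) = (2*cos(-z**2/3 + 4*z + 1) + 1)/2

G'(z) matches the chain-rule pattern g'(h)*h' with inner function h(z) = -z**2/3 + 4*z + 1; substituting u = h(z) collapses the integral.
A general antiderivative is cos(-z**2/3 + 4*z + 1) + C.
The condition gives C = cos(35/12) + 1/2 - (cos(35/12)) = 1/2.
So G(z) = (2*cos(-z**2/3 + 4*z + 1) + 1)/2.
Check: d/dz[(2*cos(-z**2/3 + 4*z + 1) + 1)/2] = 2*z*sin(-z**2/3 + 4*z + 1)/3 - 4*sin(-z**2/3 + 4*z + 1), which equals G'(z).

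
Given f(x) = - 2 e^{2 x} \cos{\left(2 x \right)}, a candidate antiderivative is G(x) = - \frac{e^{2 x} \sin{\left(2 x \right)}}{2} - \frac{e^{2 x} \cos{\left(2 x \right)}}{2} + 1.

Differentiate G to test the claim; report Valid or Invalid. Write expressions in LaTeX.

Valid. The derivative of G reproduces f.

d/dx[G] = - 2 e^{2 x} \cos{\left(2 x \right)}
This equals f(x) exactly, so the claim holds.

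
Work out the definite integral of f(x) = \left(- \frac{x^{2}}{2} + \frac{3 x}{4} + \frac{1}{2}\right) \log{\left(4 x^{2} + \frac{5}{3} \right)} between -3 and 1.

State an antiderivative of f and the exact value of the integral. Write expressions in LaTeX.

A first test for any F(x): its x-derivative must equal f(x) identically.
F(x) = - \frac{x^{3} \log{\left(4 x^{2} + \frac{5}{3} \right)}}{6} + \frac{x^{3}}{9} + \frac{3 x^{2} \log{\left(4 x^{2} + \frac{5}{3} \right)}}{8} - \frac{3 x^{2}}{8} + \frac{x \log{\left(4 x^{2} + \frac{5}{3} \right)}}{2} - \frac{41 x}{36} + \frac{5 \log{\left(x^{2} + \frac{5}{12} \right)}}{32} + \frac{41 \sqrt{15} \operatorname{atan}{\left(\frac{2 \sqrt{15} x}{5} \right)}}{216} is an antiderivative of f.
Check: d/dx[- \frac{x^{3} \log{\left(4 x^{2} + \frac{5}{3} \right)}}{6} + \frac{x^{3}}{9} + \frac{3 x^{2} \log{\left(4 x^{2} + \frac{5}{3} \right)}}{8} - \frac{3 x^{2}}{8} + \frac{x \log{\left(4 x^{2} + \frac{5}{3} \right)}}{2} - \frac{41 x}{36} + \frac{5 \log{\left(x^{2} + \frac{5}{12} \right)}}{32} + \frac{41 \sqrt{15} \operatorname{atan}{\left(\frac{2 \sqrt{15} x}{5} \right)}}{216}] = - \frac{x^{2} \log{\left(4 x^{2} + \frac{5}{3} \right)}}{2} + \frac{3 x \log{\left(4 x^{2} + \frac{5}{3} \right)}}{4} + \frac{\log{\left(4 x^{2} + \frac{5}{3} \right)}}{2}, which equals f(x).
F(1) = - \frac{101}{72} + \frac{5 \log{\left(\frac{17}{12} \right)}}{32} + \frac{41 \sqrt{15} \operatorname{atan}{\left(\frac{2 \sqrt{15}}{5} \right)}}{216} + \frac{17 \log{\left(\frac{17}{3} \right)}}{24}; F(-3) = - \frac{71}{24} - \frac{41 \sqrt{15} \operatorname{atan}{\left(\frac{6 \sqrt{15}}{5} \right)}}{216} + \frac{5 \log{\left(\frac{113}{12} \right)}}{32} + \frac{51 \log{\left(\frac{113}{3} \right)}}{8}.
Integral = F(1) - F(-3) = - \frac{51 \log{\left(\frac{113}{3} \right)}}{8} - \frac{5 \log{\left(\frac{113}{12} \right)}}{32} + \frac{5 \log{\left(\frac{17}{12} \right)}}{32} + \frac{41 \sqrt{15} \operatorname{atan}{\left(\frac{2 \sqrt{15}}{5} \right)}}{216} + \frac{41 \sqrt{15} \operatorname{atan}{\left(\frac{6 \sqrt{15}}{5} \right)}}{216} + \frac{17 \log{\left(\frac{17}{3} \right)}}{24} + \frac{14}{9}.

Antiderivative: F(x) = - \frac{x^{3} \log{\left(4 x^{2} + \frac{5}{3} \right)}}{6} + \frac{x^{3}}{9} + \frac{3 x^{2} \log{\left(4 x^{2} + \frac{5}{3} \right)}}{8} - \frac{3 x^{2}}{8} + \frac{x \log{\left(4 x^{2} + \frac{5}{3} \right)}}{2} - \frac{41 x}{36} + \frac{5 \log{\left(x^{2} + \frac{5}{12} \right)}}{32} + \frac{41 \sqrt{15} \operatorname{atan}{\left(\frac{2 \sqrt{15} x}{5} \right)}}{216}; value = - \frac{51 \log{\left(\frac{113}{3} \right)}}{8} - \frac{5 \log{\left(\frac{113}{12} \right)}}{32} + \frac{5 \log{\left(\frac{17}{12} \right)}}{32} + \frac{41 \sqrt{15} \operatorname{atan}{\left(\frac{2 \sqrt{15}}{5} \right)}}{216} + \frac{41 \sqrt{15} \operatorname{atan}{\left(\frac{6 \sqrt{15}}{5} \right)}}{216} + \frac{17 \log{\left(\frac{17}{3} \right)}}{24} + \frac{14}{9}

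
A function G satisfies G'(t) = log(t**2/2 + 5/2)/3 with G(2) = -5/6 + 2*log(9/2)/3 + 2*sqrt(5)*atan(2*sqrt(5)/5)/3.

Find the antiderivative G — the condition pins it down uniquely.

The proposed G(t) is checked by its d/dt: the result must match the given G'(t).
A general antiderivative is t*log(t**2/2 + 5/2)/3 - 2*t/3 + 2*sqrt(5)*atan(sqrt(5)*t/5)/3 + C.
The condition gives C = -5/6 + 2*log(9/2)/3 + 2*sqrt(5)*atan(2*sqrt(5)/5)/3 - (-4/3 + 2*log(9/2)/3 + 2*sqrt(5)*atan(2*sqrt(5)/5)/3) = 1/2.
So G(t) = t*log(t**2 + 5)/3 - 2*t/3 - t*log(2)/3 + 2*sqrt(5)*atan(sqrt(5)*t/5)/3 + 1/2.
Check: d/dt[t*log(t**2 + 5)/3 - 2*t/3 - t*log(2)/3 + 2*sqrt(5)*atan(sqrt(5)*t/5)/3 + 1/2] = log(t**2 + 5)/3 - log(2)/3, which equals G'(t).

G(t) = t*log(t**2 + 5)/3 - 2*t/3 - t*log(2)/3 + 2*sqrt(5)*atan(sqrt(5)*t/5)/3 + 1/2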